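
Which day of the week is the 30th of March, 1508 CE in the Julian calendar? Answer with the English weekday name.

Thursday

This is JDN 2271944 (9 April 1508 Gregorian).
2271944 ≡ 3 (mod 7); counting from Monday = 0 gives Thursday.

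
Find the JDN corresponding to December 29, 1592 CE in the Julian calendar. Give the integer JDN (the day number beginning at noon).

In the Gregorian calendar the same day is 8 January 1593.
JDN 2400001 is 17 November 1858 CE (Gregorian), MJD 0; the target day is −97102 days from there, so JDN = 2302899.

2302899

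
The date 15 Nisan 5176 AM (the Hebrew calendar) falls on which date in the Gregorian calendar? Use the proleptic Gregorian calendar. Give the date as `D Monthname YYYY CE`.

Julian Day Number of the source date = 2238354.
Converting JDN 2238354 to the Gregorian calendar gives 21 April 1416 CE.

21 April 1416 CE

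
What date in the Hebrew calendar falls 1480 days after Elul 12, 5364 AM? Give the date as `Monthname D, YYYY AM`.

Tishrei 16, 5369 AM

The starting date is JDN 2307159; 2307159 + 1480 = 2308639.
JDN 2308639 corresponds to Tishrei 16, 5369 AM.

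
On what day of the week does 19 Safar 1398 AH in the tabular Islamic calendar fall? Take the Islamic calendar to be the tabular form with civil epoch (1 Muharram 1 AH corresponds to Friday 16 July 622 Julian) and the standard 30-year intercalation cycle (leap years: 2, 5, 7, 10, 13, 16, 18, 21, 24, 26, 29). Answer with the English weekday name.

Sunday

This is JDN 2443538 (29 January 1978 Gregorian).
2443538 ≡ 6 (mod 7); counting from Monday = 0 gives Sunday.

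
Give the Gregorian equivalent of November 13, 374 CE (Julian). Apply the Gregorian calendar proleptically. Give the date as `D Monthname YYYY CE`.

The Julian–Gregorian offset here is 1 day (Julian trailing).
13 November 374 Julian + 1 day → 14 November 374 Gregorian.

14 November 374 CE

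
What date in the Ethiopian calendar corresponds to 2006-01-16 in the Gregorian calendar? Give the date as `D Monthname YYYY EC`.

Julian Day Number of the source date = 2453752.
Converting JDN 2453752 to the Ethiopian calendar gives 8 Tir 1998 EC.

8 Tir 1998 EC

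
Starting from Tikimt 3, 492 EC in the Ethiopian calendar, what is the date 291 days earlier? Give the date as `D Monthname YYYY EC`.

18 Tahsas 491 EC

The starting date is JDN 1903591; 1903591 − 291 = 1903300.
JDN 1903300 corresponds to 18 Tahsas 491 EC.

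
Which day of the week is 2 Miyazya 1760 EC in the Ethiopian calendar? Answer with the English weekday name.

Equivalently 8 April 1768 Gregorian, JDN 2366907.
JDN 2366907 mod 7 = 4, and JDN 0 was a Monday, so this is a Friday.

Friday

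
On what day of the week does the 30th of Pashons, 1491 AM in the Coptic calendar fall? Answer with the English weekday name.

Monday

This is JDN 2369521 (5 June 1775 Gregorian).
Since JDN mod 7 = 0 (0 = Monday), the day is Monday.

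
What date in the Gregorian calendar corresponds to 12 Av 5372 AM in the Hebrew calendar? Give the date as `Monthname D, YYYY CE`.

Both dates share Julian Day Number 2310053; in the Gregorian calendar that is 10 August 1612 CE.

August 10, 1612 CE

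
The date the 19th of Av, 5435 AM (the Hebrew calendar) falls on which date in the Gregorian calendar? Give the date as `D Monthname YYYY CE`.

11 August 1675 CE

Julian Day Number of the source date = 2333064.
Converting JDN 2333064 to the Gregorian calendar gives 11 August 1675 CE.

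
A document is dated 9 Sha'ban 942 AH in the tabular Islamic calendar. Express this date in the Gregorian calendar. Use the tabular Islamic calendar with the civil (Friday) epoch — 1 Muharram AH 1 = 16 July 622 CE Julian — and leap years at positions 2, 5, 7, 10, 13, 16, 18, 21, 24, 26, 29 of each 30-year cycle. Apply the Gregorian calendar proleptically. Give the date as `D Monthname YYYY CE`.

12 February 1536 CE

Both dates share Julian Day Number 2282114; in the Gregorian calendar that is 12 February 1536 CE.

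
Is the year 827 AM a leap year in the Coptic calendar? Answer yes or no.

yes

827 mod 4 = 3; in the Coptic calendar a year is leap when year mod 4 = 3, so it is a leap year.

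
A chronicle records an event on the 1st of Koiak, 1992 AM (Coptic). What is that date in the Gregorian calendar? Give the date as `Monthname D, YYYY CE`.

Both dates share Julian Day Number 2552333; in the Gregorian calendar that is 13 December 2275 CE.

December 13, 2275 CE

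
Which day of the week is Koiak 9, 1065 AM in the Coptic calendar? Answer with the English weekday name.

Friday

This is JDN 2213754 (13 December 1348 Gregorian).
Since JDN mod 7 = 4 (0 = Monday), the day is Friday.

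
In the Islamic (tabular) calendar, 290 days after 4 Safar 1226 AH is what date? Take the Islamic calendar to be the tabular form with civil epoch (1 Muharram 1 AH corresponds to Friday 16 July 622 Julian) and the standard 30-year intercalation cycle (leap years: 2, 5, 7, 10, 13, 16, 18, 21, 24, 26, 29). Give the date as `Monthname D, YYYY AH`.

JDN of 4 Safar 1226 AH = 2382572.
2382572 + 290 = 2382862.
JDN 2382862 in the tabular Islamic calendar is Dhu al-Qa'dah 29, 1226 AH.

Dhu al-Qa'dah 29, 1226 AH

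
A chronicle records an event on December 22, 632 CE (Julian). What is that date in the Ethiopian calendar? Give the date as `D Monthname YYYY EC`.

Both dates share Julian Day Number 1952252; in the Ethiopian calendar that is 26 Tahsas 625 EC.

26 Tahsas 625 EC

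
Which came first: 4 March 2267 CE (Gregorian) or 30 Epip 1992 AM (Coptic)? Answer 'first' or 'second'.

first

Converting both to JDN: 2549127 vs 2552572; the smaller is the first.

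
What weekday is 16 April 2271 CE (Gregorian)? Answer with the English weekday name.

Since JDN mod 7 = 6 (0 = Monday), the day is Sunday.

Sunday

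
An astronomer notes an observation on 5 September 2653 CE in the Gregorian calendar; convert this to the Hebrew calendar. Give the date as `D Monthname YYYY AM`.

20 Elul 6413 AM

Julian Day Number of the source date = 2690296.
Converting JDN 2690296 to the Hebrew calendar gives 20 Elul 6413 AM.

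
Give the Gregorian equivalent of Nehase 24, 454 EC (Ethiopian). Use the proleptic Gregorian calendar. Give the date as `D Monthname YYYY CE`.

18 August 462 CE

Both dates share Julian Day Number 1890032; in the Gregorian calendar that is 18 August 462 CE.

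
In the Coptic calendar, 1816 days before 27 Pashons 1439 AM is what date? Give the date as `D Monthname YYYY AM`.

7 Paoni 1434 AM

Counting 1816 days back from JDN 2350525 reaches JDN 2348709, which is 7 Paoni 1434 AM.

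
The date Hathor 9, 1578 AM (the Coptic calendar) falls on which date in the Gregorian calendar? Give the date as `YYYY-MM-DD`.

1861-11-17

Both dates share Julian Day Number 2401097; in the Gregorian calendar that is 17 November 1861 CE.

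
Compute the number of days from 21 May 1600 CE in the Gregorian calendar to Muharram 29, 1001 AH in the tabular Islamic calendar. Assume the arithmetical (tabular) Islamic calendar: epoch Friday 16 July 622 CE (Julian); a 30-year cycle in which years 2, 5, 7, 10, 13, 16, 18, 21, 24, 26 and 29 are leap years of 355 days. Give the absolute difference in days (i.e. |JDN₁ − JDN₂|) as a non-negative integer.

First date → JDN 2305589; second date → JDN 2302835.
The interval is |2305589 − 2302835| = 2754 days.

2754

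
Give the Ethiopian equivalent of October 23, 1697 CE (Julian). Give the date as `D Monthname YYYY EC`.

Both dates share Julian Day Number 2341183; in the Ethiopian calendar that is 26 Tikimt 1690 EC.

26 Tikimt 1690 EC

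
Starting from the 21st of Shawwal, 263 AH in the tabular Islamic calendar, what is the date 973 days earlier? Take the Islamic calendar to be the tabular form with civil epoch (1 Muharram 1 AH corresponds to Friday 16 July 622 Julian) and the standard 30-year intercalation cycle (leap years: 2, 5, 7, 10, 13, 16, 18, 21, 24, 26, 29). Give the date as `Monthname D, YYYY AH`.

The starting date is JDN 2041570; 2041570 − 973 = 2040597.
JDN 2040597 corresponds to Muharram 23, 261 AH.

Muharram 23, 261 AH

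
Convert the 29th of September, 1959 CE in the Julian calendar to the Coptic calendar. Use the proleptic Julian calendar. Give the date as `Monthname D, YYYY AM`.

Paopi 1, 1676 AM

The source date corresponds to 12 October 1959 in the Gregorian calendar (JDN 2436854).
That day falls on 1 Paopi 1676 AM in the Coptic calendar.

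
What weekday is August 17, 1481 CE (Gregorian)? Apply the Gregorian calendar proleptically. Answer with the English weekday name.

2262213 ≡ 2 (mod 7); counting from Monday = 0 gives Wednesday.

Wednesday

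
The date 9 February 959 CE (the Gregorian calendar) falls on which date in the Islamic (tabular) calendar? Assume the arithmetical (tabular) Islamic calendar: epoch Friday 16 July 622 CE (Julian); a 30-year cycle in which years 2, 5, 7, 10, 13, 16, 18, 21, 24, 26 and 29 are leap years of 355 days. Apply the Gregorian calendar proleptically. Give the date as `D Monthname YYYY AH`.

22 Dhu al-Qa'dah 347 AH

Julian Day Number of the source date = 2071367.
Converting JDN 2071367 to the tabular Islamic calendar gives 22 Dhu al-Qa'dah 347 AH.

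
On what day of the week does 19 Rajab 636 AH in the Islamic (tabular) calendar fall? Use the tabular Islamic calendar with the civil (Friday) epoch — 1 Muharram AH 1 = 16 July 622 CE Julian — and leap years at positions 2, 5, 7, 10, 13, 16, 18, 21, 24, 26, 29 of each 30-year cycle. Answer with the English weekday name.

Friday

In the proleptic Gregorian calendar this is 4 March 1239 (JDN 2173658).
Since JDN mod 7 = 4 (0 = Monday), the day is Friday.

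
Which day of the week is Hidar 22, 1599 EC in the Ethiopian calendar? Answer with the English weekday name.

Tuesday

In the Gregorian calendar this is 28 November 1606 (JDN 2307971).
Since JDN mod 7 = 1 (0 = Monday), the day is Tuesday.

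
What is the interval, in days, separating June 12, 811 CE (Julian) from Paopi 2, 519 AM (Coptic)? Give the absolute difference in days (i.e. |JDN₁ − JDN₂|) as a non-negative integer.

JDN of the first date = 2017438.
JDN of the second date = 2014260.
|2014260 − 2017438| = 3178.

3178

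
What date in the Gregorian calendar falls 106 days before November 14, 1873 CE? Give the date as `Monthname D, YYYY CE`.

Counting 106 days back from JDN 2405477 reaches JDN 2405371, which is July 31, 1873 CE.

July 31, 1873 CE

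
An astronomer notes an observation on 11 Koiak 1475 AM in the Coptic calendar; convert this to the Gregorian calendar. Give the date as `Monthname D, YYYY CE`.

December 18, 1758 CE

Both dates share Julian Day Number 2363508; in the Gregorian calendar that is 18 December 1758 CE.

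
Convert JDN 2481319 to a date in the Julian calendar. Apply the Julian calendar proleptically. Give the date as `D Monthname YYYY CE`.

JDN 2481319 is 8 July 2081 in the Gregorian calendar.
In the Julian calendar that day is 25 June 2081 CE.

25 June 2081 CE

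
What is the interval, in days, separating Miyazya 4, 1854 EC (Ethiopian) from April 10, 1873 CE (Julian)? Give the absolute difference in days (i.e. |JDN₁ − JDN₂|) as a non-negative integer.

4029

First date → JDN 2401242; second date → JDN 2405271.
The interval is |2401242 − 2405271| = 4029 days.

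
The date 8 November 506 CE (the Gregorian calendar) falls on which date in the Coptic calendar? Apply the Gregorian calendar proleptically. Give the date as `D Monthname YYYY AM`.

Julian Day Number of the source date = 1906184.
Converting JDN 1906184 to the Coptic calendar gives 10 Hathor 223 AM.

10 Hathor 223 AM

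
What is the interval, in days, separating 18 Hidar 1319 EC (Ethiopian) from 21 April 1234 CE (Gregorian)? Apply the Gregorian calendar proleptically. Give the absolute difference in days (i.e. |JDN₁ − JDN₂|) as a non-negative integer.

33817

JDN of the first date = 2205697.
JDN of the second date = 2171880.
|2171880 − 2205697| = 33817.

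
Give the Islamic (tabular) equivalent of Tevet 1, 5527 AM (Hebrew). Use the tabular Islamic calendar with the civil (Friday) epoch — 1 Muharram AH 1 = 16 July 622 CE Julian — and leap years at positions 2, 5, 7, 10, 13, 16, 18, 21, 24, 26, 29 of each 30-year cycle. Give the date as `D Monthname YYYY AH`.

1 Rajab 1180 AH

Julian Day Number of the source date = 2366415.
Converting JDN 2366415 to the tabular Islamic calendar gives 1 Rajab 1180 AH.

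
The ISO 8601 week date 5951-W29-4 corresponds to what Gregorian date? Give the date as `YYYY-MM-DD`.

ISO week 1 of 5951 is the week containing the first Thursday of 5951.
Week 29, day 4 (Thursday) lands on 5951-07-19.

5951-07-19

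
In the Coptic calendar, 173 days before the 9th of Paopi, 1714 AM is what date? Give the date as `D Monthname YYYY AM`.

21 Parmouti 1713 AM

JDN of the 9th of Paopi, 1714 AM = 2450741.
2450741 − 173 = 2450568.
JDN 2450568 in the Coptic calendar is 21 Parmouti 1713 AM.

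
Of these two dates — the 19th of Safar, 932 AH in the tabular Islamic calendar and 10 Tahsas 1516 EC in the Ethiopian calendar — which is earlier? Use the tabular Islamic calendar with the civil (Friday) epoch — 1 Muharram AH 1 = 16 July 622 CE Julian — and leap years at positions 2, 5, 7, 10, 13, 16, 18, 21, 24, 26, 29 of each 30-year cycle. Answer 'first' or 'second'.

second

First date → JDN 2278403; second date → JDN 2277674.
JDN 2277674 < JDN 2278403, so the second date is earlier.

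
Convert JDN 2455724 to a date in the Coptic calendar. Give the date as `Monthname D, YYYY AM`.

JDN 2455724 is 11 June 2011 in the Gregorian calendar.
In the Coptic calendar that day is Paoni 4, 1727 AM.

Paoni 4, 1727 AM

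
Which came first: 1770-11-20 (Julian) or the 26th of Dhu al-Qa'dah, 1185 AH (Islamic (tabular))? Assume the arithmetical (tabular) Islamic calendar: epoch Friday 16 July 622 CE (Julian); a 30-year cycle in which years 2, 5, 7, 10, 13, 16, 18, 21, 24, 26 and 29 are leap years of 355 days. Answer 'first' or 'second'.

first

The two dates have Julian Day Numbers 2367874 and 2368330 respectively.
Since 2367874 < 2368330, the first date comes first.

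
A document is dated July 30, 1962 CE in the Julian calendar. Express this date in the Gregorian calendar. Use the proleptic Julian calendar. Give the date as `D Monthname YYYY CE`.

The Julian–Gregorian offset here is 13 days (Julian trailing).
30 July 1962 Julian + 13 days → 12 August 1962 Gregorian.

12 August 1962 CE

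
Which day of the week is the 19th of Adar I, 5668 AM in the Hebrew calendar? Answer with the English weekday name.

This is JDN 2417993 (21 February 1908 Gregorian).
JDN 2417993 mod 7 = 4, and JDN 0 was a Monday, so this is a Friday.

Friday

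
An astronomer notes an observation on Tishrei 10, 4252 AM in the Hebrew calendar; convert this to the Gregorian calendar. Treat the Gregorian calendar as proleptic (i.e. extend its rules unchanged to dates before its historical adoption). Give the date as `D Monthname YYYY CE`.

Both dates share Julian Day Number 1900668; in the Gregorian calendar that is 1 October 491 CE.

1 October 491 CE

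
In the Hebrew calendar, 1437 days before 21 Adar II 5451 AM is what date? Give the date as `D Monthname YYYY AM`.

2 Iyar 5447 AM

Counting 1437 days back from JDN 2338766 reaches JDN 2337329, which is 2 Iyar 5447 AM.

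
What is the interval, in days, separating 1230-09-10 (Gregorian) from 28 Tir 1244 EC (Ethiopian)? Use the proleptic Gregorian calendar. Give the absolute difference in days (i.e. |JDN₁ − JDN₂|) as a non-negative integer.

7813

JDN of the first date = 2170561.
JDN of the second date = 2178374.
|2178374 − 2170561| = 7813.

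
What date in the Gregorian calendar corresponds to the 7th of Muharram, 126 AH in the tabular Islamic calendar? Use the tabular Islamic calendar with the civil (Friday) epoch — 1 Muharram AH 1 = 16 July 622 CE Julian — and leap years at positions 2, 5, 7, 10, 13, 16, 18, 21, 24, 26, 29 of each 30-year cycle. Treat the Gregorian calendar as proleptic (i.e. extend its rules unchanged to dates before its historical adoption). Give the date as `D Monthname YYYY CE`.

Julian Day Number of the source date = 1992742.
Converting JDN 1992742 to the Gregorian calendar gives 4 November 743 CE.

4 November 743 CE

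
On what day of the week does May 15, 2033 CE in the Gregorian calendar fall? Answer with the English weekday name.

Sunday

2463733 ≡ 6 (mod 7); counting from Monday = 0 gives Sunday.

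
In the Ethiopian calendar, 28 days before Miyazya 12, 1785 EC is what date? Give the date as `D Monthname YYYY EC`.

Counting 28 days back from JDN 2376048 reaches JDN 2376020, which is 14 Megabit 1785 EC.

14 Megabit 1785 EC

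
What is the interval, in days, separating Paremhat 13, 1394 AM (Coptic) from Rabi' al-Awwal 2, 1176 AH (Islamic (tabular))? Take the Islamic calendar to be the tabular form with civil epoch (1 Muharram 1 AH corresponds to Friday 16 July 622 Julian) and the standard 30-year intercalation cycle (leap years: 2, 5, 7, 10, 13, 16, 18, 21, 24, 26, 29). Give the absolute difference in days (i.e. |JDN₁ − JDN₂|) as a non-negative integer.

30866

JDN of the first date = 2334015.
JDN of the second date = 2364881.
|2364881 − 2334015| = 30866.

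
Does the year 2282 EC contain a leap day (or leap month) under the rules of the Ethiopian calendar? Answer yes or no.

2282 mod 4 = 2; in the Ethiopian calendar a year is leap when year mod 4 = 3, so it is a common year.

no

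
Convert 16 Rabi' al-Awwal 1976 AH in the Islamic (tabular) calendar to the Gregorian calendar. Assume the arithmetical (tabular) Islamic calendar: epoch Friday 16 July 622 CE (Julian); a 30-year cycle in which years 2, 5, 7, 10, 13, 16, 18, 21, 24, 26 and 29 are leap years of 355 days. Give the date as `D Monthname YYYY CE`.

Julian Day Number of the source date = 2648388.
Converting JDN 2648388 to the Gregorian calendar gives 9 December 2538 CE.

9 December 2538 CE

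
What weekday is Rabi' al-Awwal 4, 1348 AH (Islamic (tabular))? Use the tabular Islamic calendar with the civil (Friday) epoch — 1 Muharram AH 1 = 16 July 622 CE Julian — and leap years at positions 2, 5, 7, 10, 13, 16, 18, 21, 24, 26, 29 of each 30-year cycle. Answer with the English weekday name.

In the Gregorian calendar this is 10 August 1929 (JDN 2425834).
JDN 2425834 mod 7 = 5, and JDN 0 was a Monday, so this is a Saturday.

Saturday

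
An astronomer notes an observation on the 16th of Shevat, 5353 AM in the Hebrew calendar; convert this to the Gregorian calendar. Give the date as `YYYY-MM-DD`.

Both dates share Julian Day Number 2302910; in the Gregorian calendar that is 19 January 1593 CE.

1593-01-19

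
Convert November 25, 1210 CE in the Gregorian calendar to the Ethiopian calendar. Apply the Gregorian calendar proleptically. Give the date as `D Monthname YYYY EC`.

Julian Day Number of the source date = 2163332.
Converting JDN 2163332 to the Ethiopian calendar gives 22 Hidar 1203 EC.

22 Hidar 1203 EC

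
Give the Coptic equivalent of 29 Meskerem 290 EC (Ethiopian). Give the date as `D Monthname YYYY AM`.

29 Thout 14 AM

Julian Day Number of the source date = 1829806.
Converting JDN 1829806 to the Coptic calendar gives 29 Thout 14 AM.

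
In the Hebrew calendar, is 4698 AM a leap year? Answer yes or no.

no

Hebrew year 4698 is year 5 of its 19-year Metonic cycle; leap years are at positions 3, 6, 8, 11, 14, 17, 19, so it is a common year (12 months).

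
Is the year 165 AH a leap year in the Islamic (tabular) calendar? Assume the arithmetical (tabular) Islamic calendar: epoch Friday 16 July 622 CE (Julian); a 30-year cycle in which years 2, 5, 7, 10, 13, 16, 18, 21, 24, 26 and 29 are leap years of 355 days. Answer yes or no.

Year 165 AH is year 15 of its 30-year cycle; leap positions are 2, 5, 7, 10, 13, 16, 18, 21, 24, 26, 29, so it is a common year (354 days).

no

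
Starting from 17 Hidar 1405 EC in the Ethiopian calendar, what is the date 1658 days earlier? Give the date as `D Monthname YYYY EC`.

Counting 1658 days back from JDN 2237108 reaches JDN 2235450, which is 5 Ginbot 1400 EC.

5 Ginbot 1400 EC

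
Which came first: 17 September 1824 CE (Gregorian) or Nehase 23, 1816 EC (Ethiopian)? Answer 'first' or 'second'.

second

The two dates have Julian Day Numbers 2387522 and 2387502 respectively.
Since 2387502 < 2387522, the second date comes first.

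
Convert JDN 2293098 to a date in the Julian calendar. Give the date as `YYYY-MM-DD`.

1566-02-28

JDN 2293098 is 10 March 1566 in the proleptic Gregorian calendar.
In the Julian calendar that day is 1566-02-28.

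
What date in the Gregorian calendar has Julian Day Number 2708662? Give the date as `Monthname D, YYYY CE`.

JDN 2451545 is 1 Jan 2000; 2708662 is +257117 days from there.

December 19, 2703 CE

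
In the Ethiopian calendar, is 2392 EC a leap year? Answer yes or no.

no

2392 mod 4 = 0; in the Ethiopian calendar a year is leap when year mod 4 = 3, so it is a common year.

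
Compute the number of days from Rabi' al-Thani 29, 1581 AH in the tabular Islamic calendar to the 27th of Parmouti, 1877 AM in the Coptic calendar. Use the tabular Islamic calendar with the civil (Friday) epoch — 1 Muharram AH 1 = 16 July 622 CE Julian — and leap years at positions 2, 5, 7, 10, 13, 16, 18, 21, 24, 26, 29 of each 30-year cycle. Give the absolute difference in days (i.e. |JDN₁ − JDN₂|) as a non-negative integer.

2019

JDN of the first date = 2508456.
JDN of the second date = 2510475.
|2510475 − 2508456| = 2019.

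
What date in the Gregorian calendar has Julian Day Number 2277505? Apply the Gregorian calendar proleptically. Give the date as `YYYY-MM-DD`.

JDN 2451545 is 1 Jan 2000; 2277505 is −174040 days from there.

1523-07-01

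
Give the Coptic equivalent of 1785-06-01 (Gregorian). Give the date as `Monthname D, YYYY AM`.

Pashons 26, 1501 AM

Both dates share Julian Day Number 2373170; in the Coptic calendar that is 26 Pashons 1501 AM.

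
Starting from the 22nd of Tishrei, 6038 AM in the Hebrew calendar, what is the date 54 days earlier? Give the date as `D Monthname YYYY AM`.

Counting 54 days back from JDN 2553010 reaches JDN 2552956, which is 27 Av 6037 AM.

27 Av 6037 AM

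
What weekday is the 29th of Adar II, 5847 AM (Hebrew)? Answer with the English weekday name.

Wednesday

In the Gregorian calendar this is 2 April 2087 (JDN 2483413).
JDN 2483413 mod 7 = 2, and JDN 0 was a Monday, so this is a Wednesday.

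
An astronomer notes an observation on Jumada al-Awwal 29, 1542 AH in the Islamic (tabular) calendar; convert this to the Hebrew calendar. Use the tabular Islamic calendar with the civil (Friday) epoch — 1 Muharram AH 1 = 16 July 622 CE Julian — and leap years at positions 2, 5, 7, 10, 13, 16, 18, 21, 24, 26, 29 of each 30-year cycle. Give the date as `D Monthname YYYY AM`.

Both dates share Julian Day Number 2494665; in the Hebrew calendar that is 28 Tevet 5878 AM.

28 Tevet 5878 AM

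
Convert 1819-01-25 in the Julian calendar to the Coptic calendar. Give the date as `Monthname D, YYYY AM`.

Tobi 30, 1535 AM

Both dates share Julian Day Number 2385472; in the Coptic calendar that is 30 Tobi 1535 AM.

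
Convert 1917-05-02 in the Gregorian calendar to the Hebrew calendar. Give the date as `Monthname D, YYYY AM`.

Iyar 10, 5677 AM

Julian Day Number of the source date = 2421351.
Converting JDN 2421351 to the Hebrew calendar gives 10 Iyar 5677 AM.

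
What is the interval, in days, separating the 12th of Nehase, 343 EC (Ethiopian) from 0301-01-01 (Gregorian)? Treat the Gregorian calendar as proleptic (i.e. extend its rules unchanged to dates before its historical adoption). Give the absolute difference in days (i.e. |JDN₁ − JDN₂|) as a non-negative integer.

18479

First date → JDN 1849477; second date → JDN 1830998.
The interval is |1849477 − 1830998| = 18479 days.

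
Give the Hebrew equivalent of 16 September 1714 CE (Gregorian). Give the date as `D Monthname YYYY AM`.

7 Tishrei 5475 AM

Both dates share Julian Day Number 2347344; in the Hebrew calendar that is 7 Tishrei 5475 AM.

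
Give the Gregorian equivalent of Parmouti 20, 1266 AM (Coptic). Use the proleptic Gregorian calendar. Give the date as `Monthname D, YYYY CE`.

Julian Day Number of the source date = 2287300.
Converting JDN 2287300 to the Gregorian calendar gives 25 April 1550 CE.

April 25, 1550 CE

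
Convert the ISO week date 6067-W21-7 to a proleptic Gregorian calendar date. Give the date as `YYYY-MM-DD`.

6067-05-29

ISO week 1 of 6067 is the week containing the first Thursday of 6067.
Week 21, day 7 (Sunday) lands on 6067-05-29.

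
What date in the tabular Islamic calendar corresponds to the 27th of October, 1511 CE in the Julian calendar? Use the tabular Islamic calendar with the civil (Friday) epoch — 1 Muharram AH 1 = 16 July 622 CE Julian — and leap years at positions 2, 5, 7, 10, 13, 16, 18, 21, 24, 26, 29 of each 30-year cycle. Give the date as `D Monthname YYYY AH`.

The source date corresponds to 6 November 1511 in the proleptic Gregorian calendar (JDN 2273250).
That day falls on 4 Sha'ban 917 AH in the tabular Islamic calendar.

4 Sha'ban 917 AH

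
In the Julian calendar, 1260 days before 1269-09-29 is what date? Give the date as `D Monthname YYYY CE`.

JDN of 1269-09-29 = 2184832.
2184832 − 1260 = 2183572.
JDN 2183572 in the Julian calendar is 18 April 1266 CE.

18 April 1266 CE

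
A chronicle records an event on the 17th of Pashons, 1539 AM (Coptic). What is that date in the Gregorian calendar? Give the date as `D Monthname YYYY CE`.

Both dates share Julian Day Number 2387040; in the Gregorian calendar that is 24 May 1823 CE.

24 May 1823 CE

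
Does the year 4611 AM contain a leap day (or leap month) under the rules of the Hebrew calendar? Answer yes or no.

no

Hebrew year 4611 is year 13 of its 19-year Metonic cycle; leap years are at positions 3, 6, 8, 11, 14, 17, 19, so it is a common year (12 months).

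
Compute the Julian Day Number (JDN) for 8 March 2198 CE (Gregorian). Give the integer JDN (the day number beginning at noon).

2523930

JDN 2299161 is 15 October 1582 CE (Gregorian); the target day is +224769 days from there, so JDN = 2523930.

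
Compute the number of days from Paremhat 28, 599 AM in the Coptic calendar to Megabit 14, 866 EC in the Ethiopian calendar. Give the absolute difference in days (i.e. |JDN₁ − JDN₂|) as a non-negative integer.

3301

First date → JDN 2043656; second date → JDN 2040355.
The interval is |2043656 − 2040355| = 3301 days.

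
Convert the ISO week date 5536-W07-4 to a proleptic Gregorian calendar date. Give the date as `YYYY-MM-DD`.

5536-02-13

ISO week 1 of 5536 is the week containing the first Thursday of 5536.
Week 7, day 4 (Thursday) lands on 5536-02-13.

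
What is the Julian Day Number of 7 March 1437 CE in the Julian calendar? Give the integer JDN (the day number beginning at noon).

In the proleptic Gregorian calendar the same day is 16 March 1437.
JDN 2299161 is 15 October 1582 CE (Gregorian); the target day is −53173 days from there, so JDN = 2245988.

2245988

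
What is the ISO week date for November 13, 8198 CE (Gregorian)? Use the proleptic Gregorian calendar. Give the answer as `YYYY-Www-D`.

8198-W46-2

The weekday is Tuesday (ISO weekday 2).
That Tuesday belongs to ISO week 46 of ISO year 8198.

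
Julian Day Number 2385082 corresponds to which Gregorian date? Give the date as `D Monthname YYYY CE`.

12 January 1818 CE

JDN 2451545 is 1 Jan 2000; 2385082 is −66463 days from there.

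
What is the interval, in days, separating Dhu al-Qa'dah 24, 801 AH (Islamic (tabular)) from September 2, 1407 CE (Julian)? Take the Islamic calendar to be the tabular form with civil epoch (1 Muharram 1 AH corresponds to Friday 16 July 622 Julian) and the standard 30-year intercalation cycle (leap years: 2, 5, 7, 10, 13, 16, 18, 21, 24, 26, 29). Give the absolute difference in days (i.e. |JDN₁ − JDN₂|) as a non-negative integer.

First date → JDN 2232251; second date → JDN 2235209.
The interval is |2232251 − 2235209| = 2958 days.

2958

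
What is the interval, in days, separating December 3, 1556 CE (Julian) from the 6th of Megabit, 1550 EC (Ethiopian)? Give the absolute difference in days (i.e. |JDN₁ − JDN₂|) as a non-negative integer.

454

First date → JDN 2289724; second date → JDN 2290178.
The interval is |2289724 − 2290178| = 454 days.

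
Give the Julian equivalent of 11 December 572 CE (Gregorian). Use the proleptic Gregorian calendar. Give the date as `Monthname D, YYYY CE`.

For dates in this range the Gregorian date is 2 days ahead of the Julian.
11 December 572 Gregorian − 2 days → 9 December 572 Julian.

December 9, 572 CE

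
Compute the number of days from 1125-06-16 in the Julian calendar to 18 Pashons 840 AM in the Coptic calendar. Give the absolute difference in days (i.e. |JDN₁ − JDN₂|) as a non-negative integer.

399

JDN of the first date = 2132131.
JDN of the second date = 2131732.
|2131732 − 2132131| = 399.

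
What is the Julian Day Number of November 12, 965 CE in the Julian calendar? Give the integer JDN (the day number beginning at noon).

Equivalently 17 November 965 (proleptic Gregorian).
JDN 2451545 is 1 January 2000 CE (Gregorian); the target day is −377705 days from there, so JDN = 2073840.

2073840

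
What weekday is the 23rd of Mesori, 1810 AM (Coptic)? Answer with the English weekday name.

Sunday

Equivalently 29 August 2094 Gregorian, JDN 2486119.
Since JDN mod 7 = 6 (0 = Monday), the day is Sunday.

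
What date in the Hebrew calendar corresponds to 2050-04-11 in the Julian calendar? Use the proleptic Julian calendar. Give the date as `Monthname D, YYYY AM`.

Iyar 2, 5810 AM

Both dates share Julian Day Number 2469921; in the Hebrew calendar that is 2 Iyar 5810 AM.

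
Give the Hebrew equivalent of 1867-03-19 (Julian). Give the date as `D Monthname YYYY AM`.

The source date corresponds to 31 March 1867 in the Gregorian calendar (JDN 2403057).
That day falls on 24 Adar II 5627 AM in the Hebrew calendar.

24 Adar II 5627 AM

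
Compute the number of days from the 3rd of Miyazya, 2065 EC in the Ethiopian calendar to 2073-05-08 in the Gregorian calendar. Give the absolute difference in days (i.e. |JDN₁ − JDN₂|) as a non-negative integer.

27

JDN of the first date = 2478309.
JDN of the second date = 2478336.
|2478336 − 2478309| = 27.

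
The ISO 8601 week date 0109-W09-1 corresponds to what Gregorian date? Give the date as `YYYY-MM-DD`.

ISO week 1 of 109 is the week containing the first Thursday of 109.
Week 9, day 1 (Monday) lands on 0109-02-25.

0109-02-25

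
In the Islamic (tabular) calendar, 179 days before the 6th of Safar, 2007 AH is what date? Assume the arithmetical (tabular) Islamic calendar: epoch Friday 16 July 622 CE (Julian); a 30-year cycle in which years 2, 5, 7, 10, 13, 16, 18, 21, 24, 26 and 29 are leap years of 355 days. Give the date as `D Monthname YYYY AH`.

The starting date is JDN 2659335; 2659335 − 179 = 2659156.
JDN 2659156 corresponds to 5 Sha'ban 2006 AH.

5 Sha'ban 2006 AH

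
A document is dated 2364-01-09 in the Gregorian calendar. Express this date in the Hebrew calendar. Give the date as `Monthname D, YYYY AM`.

Both dates share Julian Day Number 2584501; in the Hebrew calendar that is 4 Shevat 6124 AM.

Shevat 4, 6124 AM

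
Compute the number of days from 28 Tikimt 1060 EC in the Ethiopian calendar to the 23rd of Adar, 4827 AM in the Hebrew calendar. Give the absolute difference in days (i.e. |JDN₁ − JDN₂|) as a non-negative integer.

227

JDN of the first date = 2111078.
JDN of the second date = 2110851.
|2110851 − 2111078| = 227.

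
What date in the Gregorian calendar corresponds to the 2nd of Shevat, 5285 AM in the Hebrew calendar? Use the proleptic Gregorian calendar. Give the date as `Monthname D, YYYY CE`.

Julian Day Number of the source date = 2278060.
Converting JDN 2278060 to the Gregorian calendar gives 6 January 1525 CE.

January 6, 1525 CE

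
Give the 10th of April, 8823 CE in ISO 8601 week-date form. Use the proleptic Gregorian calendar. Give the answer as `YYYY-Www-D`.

8823-W15-1

The weekday is Monday (ISO weekday 1).
That Monday belongs to ISO week 15 of ISO year 8823.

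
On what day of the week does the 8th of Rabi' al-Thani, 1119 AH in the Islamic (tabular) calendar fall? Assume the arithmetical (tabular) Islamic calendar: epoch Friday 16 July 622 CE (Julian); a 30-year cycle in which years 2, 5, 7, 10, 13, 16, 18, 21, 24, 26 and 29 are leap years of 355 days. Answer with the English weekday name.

This is JDN 2344718 (9 July 1707 Gregorian).
2344718 ≡ 5 (mod 7); counting from Monday = 0 gives Saturday.

Saturday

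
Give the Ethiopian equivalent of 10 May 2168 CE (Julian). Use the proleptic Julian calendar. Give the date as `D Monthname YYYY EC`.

15 Ginbot 2160 EC

Both dates share Julian Day Number 2513050; in the Ethiopian calendar that is 15 Ginbot 2160 EC.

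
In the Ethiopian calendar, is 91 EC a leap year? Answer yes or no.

yes

91 mod 4 = 3; in the Ethiopian calendar a year is leap when year mod 4 = 3, so it is a leap year.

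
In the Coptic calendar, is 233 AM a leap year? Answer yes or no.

no

233 mod 4 = 1; in the Coptic calendar a year is leap when year mod 4 = 3, so it is a common year.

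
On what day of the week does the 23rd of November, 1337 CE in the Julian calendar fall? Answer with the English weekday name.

This is JDN 2209724 (1 December 1337 Gregorian).
Since JDN mod 7 = 6 (0 = Monday), the day is Sunday.

Sunday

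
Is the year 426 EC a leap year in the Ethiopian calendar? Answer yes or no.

426 mod 4 = 2; in the Ethiopian calendar a year is leap when year mod 4 = 3, so it is a common year.

no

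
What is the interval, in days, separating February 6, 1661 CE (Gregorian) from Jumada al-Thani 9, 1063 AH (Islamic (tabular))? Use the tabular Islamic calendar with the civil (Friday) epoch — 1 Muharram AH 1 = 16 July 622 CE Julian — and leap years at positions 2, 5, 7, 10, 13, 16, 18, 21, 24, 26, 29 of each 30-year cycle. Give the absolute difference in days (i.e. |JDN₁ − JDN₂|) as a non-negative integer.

JDN of the first date = 2327765.
JDN of the second date = 2324933.
|2324933 − 2327765| = 2832.

2832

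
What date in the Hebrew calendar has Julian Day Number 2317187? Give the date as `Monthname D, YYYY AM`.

Shevat 29, 5392 AM

The Gregorian equivalent of JDN 2317187 is 21 February 1632.
In the Hebrew calendar that day is Shevat 29, 5392 AM.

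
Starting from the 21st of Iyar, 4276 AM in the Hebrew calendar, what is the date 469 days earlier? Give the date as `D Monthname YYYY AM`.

Counting 469 days back from JDN 1909655 reaches JDN 1909186, which is 25 Shevat 4275 AM.

25 Shevat 4275 AM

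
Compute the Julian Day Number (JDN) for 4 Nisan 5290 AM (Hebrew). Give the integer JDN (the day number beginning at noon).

2279981

In the proleptic Gregorian calendar the same day is 11 April 1530.
JDN 2451545 is 1 January 2000 CE (Gregorian); the target day is −171564 days from there, so JDN = 2279981.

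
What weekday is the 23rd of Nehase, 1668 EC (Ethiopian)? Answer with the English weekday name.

This is JDN 2333445 (26 August 1676 Gregorian).
Since JDN mod 7 = 2 (0 = Monday), the day is Wednesday.

Wednesday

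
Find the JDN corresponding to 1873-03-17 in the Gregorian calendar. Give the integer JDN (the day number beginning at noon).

2405235

JDN 2299161 is 15 October 1582 CE (Gregorian); the target day is +106074 days from there, so JDN = 2405235.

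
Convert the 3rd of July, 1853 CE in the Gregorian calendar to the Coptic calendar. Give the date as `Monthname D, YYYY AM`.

Paoni 27, 1569 AM

Both dates share Julian Day Number 2398038; in the Coptic calendar that is 27 Paoni 1569 AM.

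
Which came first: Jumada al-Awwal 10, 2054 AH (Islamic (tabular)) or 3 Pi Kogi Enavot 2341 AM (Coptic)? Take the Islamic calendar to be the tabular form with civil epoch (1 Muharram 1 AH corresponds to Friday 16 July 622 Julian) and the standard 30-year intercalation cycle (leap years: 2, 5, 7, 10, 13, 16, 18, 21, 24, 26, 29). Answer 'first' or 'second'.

first

Converting both to JDN: 2676082 vs 2680077; the smaller is the first.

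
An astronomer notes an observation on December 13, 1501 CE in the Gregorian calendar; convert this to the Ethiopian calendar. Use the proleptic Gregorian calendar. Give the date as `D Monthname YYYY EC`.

7 Tahsas 1494 EC

Julian Day Number of the source date = 2269635.
Converting JDN 2269635 to the Ethiopian calendar gives 7 Tahsas 1494 EC.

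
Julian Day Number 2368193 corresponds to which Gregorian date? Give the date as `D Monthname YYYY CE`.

Counting from JDN 2299161 = 15 Oct 1582 gives an offset of 69032 days.

16 October 1771 CE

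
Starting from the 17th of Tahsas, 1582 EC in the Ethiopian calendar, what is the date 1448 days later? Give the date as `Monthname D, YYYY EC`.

Tahsas 4, 1586 EC

JDN of the 17th of Tahsas, 1582 EC = 2301787.
2301787 + 1448 = 2303235.
JDN 2303235 in the Ethiopian calendar is Tahsas 4, 1586 EC.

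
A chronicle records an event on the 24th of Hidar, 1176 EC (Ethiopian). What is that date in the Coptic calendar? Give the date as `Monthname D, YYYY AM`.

Both dates share Julian Day Number 2153473; in the Coptic calendar that is 24 Hathor 900 AM.

Hathor 24, 900 AM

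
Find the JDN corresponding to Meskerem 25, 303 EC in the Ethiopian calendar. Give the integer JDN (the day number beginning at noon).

1834550

Equivalently 23 September 310 (proleptic Gregorian).
JDN 2400001 is 17 November 1858 CE (Gregorian), MJD 0; the target day is −565451 days from there, so JDN = 1834550.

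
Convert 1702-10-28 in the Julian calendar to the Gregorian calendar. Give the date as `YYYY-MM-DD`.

1702-11-08

The Julian–Gregorian offset here is 11 days (Julian trailing).
28 October 1702 Julian + 11 days → 8 November 1702 Gregorian.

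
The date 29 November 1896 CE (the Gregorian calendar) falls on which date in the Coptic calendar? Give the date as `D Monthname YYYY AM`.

Julian Day Number of the source date = 2413893.
Converting JDN 2413893 to the Coptic calendar gives 21 Hathor 1613 AM.

21 Hathor 1613 AM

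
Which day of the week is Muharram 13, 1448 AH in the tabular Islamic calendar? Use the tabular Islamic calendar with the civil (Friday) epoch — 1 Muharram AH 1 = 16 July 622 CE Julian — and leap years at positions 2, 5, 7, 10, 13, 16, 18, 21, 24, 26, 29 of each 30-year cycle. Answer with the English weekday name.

This is JDN 2461221 (29 June 2026 Gregorian).
2461221 ≡ 0 (mod 7); counting from Monday = 0 gives Monday.

Monday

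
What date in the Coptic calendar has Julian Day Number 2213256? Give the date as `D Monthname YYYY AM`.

JDN 2213256 is 3 August 1347 in the proleptic Gregorian calendar.
In the Coptic calendar that day is 2 Mesori 1063 AM.

2 Mesori 1063 AM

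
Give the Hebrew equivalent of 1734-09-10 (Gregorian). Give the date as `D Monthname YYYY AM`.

12 Elul 5494 AM

Both dates share Julian Day Number 2354643; in the Hebrew calendar that is 12 Elul 5494 AM.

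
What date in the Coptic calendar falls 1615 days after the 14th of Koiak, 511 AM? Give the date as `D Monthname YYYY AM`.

Counting 1615 days forward from JDN 2011410 reaches JDN 2013025, which is 18 Pashons 515 AM.

18 Pashons 515 AM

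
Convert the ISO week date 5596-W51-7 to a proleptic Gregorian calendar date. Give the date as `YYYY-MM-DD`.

ISO week 1 of 5596 is the week containing the first Thursday of 5596.
Week 51, day 7 (Sunday) lands on 5596-12-22.

5596-12-22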